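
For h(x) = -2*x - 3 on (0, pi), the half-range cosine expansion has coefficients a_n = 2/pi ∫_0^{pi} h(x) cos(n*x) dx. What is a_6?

a_6 = 2/pi ∫_0^{pi} (-2*x - 3) cos(6*x) dx.
Integrating by parts (boundary term plus one more integral), an antiderivative of (-2*x - 3) cos(6*x) is -x*sin(6*x)/3 - sin(6*x)/2 - cos(6*x)/18; evaluating from 0 to pi: ∫_{0}^{pi} (-2*x - 3) cos(6*x) dx = (-1/18) - (-1/18) = 0.
Hence a_6 = (2/pi)·(0) = 0.

0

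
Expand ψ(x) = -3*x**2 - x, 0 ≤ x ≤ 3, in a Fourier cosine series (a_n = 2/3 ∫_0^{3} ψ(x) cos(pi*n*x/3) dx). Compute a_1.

120/pi**2

a_1 = 2/3 ∫_0^{3} (-3*x**2 - x) cos(pi*x/3) dx.
Integrating by parts twice (tabular method), an antiderivative of (-3*x**2 - x) cos(pi*x/3) is -9*x**2*sin(pi*x/3)/pi - 3*x*sin(pi*x/3)/pi - 54*x*cos(pi*x/3)/pi**2 + 162*sin(pi*x/3)/pi**3 - 9*cos(pi*x/3)/pi**2; evaluating from 0 to 3: ∫_{0}^{3} (-3*x**2 - x) cos(pi*x/3) dx = (171/pi**2) - (-9/pi**2) = 180/pi**2.
Hence a_1 = (2/3)·(180/pi**2) = 120/pi**2.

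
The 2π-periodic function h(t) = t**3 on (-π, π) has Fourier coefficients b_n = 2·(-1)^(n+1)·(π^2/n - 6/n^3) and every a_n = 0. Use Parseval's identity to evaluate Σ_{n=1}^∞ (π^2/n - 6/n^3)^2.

pi**6/14

Parseval: Σ b_n^2 = (1/π) ∫_{-π}^{π} h(t)^2 dt = 2*pi**6/7.
b_n^2 = 4·(π^2/n - 6/n^3)^2, so the sum equals (2*pi**6/7)/4 = pi**6/14.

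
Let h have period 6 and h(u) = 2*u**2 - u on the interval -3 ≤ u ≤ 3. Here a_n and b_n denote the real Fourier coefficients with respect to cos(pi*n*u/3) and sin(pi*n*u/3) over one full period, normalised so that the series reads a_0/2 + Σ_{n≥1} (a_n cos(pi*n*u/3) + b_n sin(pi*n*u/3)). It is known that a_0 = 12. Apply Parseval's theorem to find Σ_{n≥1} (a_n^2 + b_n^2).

Parseval: a_0^2/2 + Σ_{n≥1} (a_n^2+b_n^2) = 1/3 ∫_{-3}^{3} h(u)^2 du = 678/5.
Subtract a_0^2/2 = 72: Σ (a_n^2+b_n^2) = 318/5.

318/5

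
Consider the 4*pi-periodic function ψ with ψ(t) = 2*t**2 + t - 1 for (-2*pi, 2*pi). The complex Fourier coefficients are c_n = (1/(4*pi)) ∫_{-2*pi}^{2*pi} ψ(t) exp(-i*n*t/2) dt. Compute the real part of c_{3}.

Since ψ is real-valued, Re(c_{3}) = (1/(4*pi)) ∫_{-2*pi}^{2*pi} ψ(t) cos(3*t/2) dt = a_{3}/2.
Integrating by parts twice (tabular method), an antiderivative of (2*t**2 + t - 1) cos(3*t/2) is 4*t**2*sin(3*t/2)/3 + 2*t*sin(3*t/2)/3 + 16*t*cos(3*t/2)/9 - 50*sin(3*t/2)/27 + 4*cos(3*t/2)/9; evaluating from -2*pi to 2*pi: ∫_{-2*pi}^{2*pi} (2*t**2 + t - 1) cos(3*t/2) dt = (-32*pi/9 - 4/9) - (-4/9 + 32*pi/9) = -64*pi/9.
Hence Re(c_{3}) = (1/(4*pi))·(-64*pi/9) = -16/9.

-16/9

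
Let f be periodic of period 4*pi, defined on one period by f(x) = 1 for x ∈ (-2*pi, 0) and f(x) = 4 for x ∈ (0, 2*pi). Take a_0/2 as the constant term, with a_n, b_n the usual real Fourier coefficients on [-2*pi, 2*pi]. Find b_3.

2/pi

b_3 = (1/(2*pi)) ∫_{-2*pi}^{2*pi} f(x) sin(3*x/2) dx.
Split the integral at the breakpoints.
Directly, an antiderivative of (1) sin(3*x/2) is -2*cos(3*x/2)/3; evaluating from -2*pi to 0: ∫_{-2*pi}^{0} (1) sin(3*x/2) dx = (-2/3) - (2/3) = -4/3.
Directly, an antiderivative of (4) sin(3*x/2) is -8*cos(3*x/2)/3; evaluating from 0 to 2*pi: ∫_{0}^{2*pi} (4) sin(3*x/2) dx = (8/3) - (-8/3) = 16/3.
Summing the pieces and multiplying by (1/(2*pi)) gives b_3 = 2/pi.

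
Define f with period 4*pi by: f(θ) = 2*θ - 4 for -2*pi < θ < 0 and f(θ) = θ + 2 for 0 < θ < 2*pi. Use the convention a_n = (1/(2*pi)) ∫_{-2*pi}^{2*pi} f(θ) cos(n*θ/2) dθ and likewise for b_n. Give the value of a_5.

a_5 = (1/(2*pi)) ∫_{-2*pi}^{2*pi} f(θ) cos(5*θ/2) dθ.
Split the integral at the breakpoints.
Integrating by parts (boundary term plus one more integral), an antiderivative of (2*θ - 4) cos(5*θ/2) is 4*θ*sin(5*θ/2)/5 - 8*sin(5*θ/2)/5 + 8*cos(5*θ/2)/25; evaluating from -2*pi to 0: ∫_{-2*pi}^{0} (2*θ - 4) cos(5*θ/2) dθ = (8/25) - (-8/25) = 16/25.
Integrating by parts (boundary term plus one more integral), an antiderivative of (θ + 2) cos(5*θ/2) is 2*θ*sin(5*θ/2)/5 + 4*sin(5*θ/2)/5 + 4*cos(5*θ/2)/25; evaluating from 0 to 2*pi: ∫_{0}^{2*pi} (θ + 2) cos(5*θ/2) dθ = (-4/25) - (4/25) = -8/25.
Summing the pieces and multiplying by (1/(2*pi)) gives a_5 = 4/(25*pi).

4/(25*pi)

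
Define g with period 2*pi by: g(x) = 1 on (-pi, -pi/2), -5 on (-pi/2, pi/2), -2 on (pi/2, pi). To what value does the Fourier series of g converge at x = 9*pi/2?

-7/2

x = 9*pi/2 differs from x = pi/2 by 2 full period(s), and the series is 2*pi-periodic.
At x = pi/2 the one-sided limits are g(pi/2^-) = -5 and g(pi/2^+) = -2.
By Dirichlet's theorem the series converges to their average, [(-5) + (-2)]/2 = -7/2.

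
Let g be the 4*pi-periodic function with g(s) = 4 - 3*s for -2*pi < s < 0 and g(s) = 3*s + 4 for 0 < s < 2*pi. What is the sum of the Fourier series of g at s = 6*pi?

4 + 6*pi

s = 6*pi differs from s = 2*pi by 1 full period(s), and the series is 4*pi-periodic.
g is continuous at s = 2*pi with value 4 + 6*pi, so the series converges to 4 + 6*pi there.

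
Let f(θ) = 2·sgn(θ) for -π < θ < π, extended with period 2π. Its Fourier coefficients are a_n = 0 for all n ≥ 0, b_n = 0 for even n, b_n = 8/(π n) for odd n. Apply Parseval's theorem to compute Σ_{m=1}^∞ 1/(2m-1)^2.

pi**2/8

Parseval: Σ b_n^2 = (1/π) ∫_{-π}^{π} f(θ)^2 dθ = 8.
Only odd n contribute, with b_n^2 = 64/(π^2 n^2), so Σ_{m≥1} 1/(2m-1)^2 = π^2·(8)/64 = pi**2/8.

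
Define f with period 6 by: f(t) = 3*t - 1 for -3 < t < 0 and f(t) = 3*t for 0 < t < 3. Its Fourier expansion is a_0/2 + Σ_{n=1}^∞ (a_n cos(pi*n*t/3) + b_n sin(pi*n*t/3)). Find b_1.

20/pi

b_1 = 1/3 ∫_{-3}^{3} f(t) sin(pi*t/3) dt.
Split the integral at the breakpoints.
Integrating by parts (boundary term plus one more integral), an antiderivative of (3*t - 1) sin(pi*t/3) is -9*t*cos(pi*t/3)/pi + 27*sin(pi*t/3)/pi**2 + 3*cos(pi*t/3)/pi; evaluating from -3 to 0: ∫_{-3}^{0} (3*t - 1) sin(pi*t/3) dt = (3/pi) - (-30/pi) = 33/pi.
Integrating by parts (boundary term plus one more integral), an antiderivative of (3*t) sin(pi*t/3) is -9*t*cos(pi*t/3)/pi + 27*sin(pi*t/3)/pi**2; evaluating from 0 to 3: ∫_{0}^{3} (3*t) sin(pi*t/3) dt = (27/pi) - (0) = 27/pi.
Summing the pieces and multiplying by (1/3) gives b_1 = 20/pi.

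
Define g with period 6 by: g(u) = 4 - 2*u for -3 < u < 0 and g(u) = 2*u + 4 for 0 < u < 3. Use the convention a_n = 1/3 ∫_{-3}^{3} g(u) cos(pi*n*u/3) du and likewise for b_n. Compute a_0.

14

a_0 = 1/3 ∫_{-3}^{3} g(u) du = 1/3 · (42) = 14.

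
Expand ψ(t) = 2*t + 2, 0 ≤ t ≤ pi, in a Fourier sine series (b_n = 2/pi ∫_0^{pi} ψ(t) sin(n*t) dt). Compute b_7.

b_7 = 2/pi ∫_0^{pi} (2*t + 2) sin(7*t) dt.
Integrating by parts (boundary term plus one more integral), an antiderivative of (2*t + 2) sin(7*t) is -2*t*cos(7*t)/7 + 2*sin(7*t)/49 - 2*cos(7*t)/7; evaluating from 0 to pi: ∫_{0}^{pi} (2*t + 2) sin(7*t) dt = (2/7 + 2*pi/7) - (-2/7) = 4/7 + 2*pi/7.
Hence b_7 = (2/pi)·(4/7 + 2*pi/7) = 4*(2 + pi)/(7*pi).

4*(2 + pi)/(7*pi)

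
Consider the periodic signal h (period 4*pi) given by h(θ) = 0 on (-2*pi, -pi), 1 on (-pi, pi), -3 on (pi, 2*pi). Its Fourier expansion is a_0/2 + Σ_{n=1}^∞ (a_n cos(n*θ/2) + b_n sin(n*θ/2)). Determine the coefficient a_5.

a_5 = (1/(2*pi)) ∫_{-2*pi}^{2*pi} h(θ) cos(5*θ/2) dθ.
Split the integral at the breakpoints.
∫_{-2*pi}^{-pi} (0) cos(5*θ/2) dθ = 0.
Directly, an antiderivative of (1) cos(5*θ/2) is 2*sin(5*θ/2)/5; evaluating from -pi to pi: ∫_{-pi}^{pi} (1) cos(5*θ/2) dθ = (2/5) - (-2/5) = 4/5.
Directly, an antiderivative of (-3) cos(5*θ/2) is -6*sin(5*θ/2)/5; evaluating from pi to 2*pi: ∫_{pi}^{2*pi} (-3) cos(5*θ/2) dθ = (0) - (-6/5) = 6/5.
Summing the pieces and multiplying by (1/(2*pi)) gives a_5 = 1/pi.

1/pi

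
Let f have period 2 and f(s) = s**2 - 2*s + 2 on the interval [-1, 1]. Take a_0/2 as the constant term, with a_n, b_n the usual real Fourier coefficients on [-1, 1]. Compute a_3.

-4/(9*pi**2)

a_3 = ∫_{-1}^{1} f(s) cos(3*pi*s) ds.
Integrating by parts twice (tabular method), an antiderivative of (s**2 - 2*s + 2) cos(3*pi*s) is s**2*sin(3*pi*s)/(3*pi) - 2*s*sin(3*pi*s)/(3*pi) + 2*s*cos(3*pi*s)/(9*pi**2) - 2*sin(3*pi*s)/(27*pi**3) + 2*sin(3*pi*s)/(3*pi) - 2*cos(3*pi*s)/(9*pi**2); evaluating from -1 to 1: ∫_{-1}^{1} (s**2 - 2*s + 2) cos(3*pi*s) ds = (0) - (4/(9*pi**2)) = -4/(9*pi**2).
Hence a_3 = -4/(9*pi**2).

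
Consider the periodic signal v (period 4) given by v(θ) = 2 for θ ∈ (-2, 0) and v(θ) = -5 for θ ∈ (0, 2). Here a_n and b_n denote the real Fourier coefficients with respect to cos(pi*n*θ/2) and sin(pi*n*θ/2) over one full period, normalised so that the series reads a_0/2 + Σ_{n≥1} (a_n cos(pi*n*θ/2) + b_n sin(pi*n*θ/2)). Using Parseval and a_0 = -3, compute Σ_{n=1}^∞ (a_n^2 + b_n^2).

Parseval: a_0^2/2 + Σ_{n≥1} (a_n^2+b_n^2) = 1/2 ∫_{-2}^{2} v(θ)^2 dθ = 29.
Subtract a_0^2/2 = 9/2: Σ (a_n^2+b_n^2) = 49/2.

49/2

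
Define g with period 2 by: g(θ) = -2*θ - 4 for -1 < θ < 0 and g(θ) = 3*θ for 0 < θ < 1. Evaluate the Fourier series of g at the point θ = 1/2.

3/2

g is continuous at θ = 1/2 with value 3/2, so the series converges to 3/2 there.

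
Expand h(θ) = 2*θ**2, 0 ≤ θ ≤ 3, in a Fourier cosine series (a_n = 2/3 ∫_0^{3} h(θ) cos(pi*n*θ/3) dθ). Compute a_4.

a_4 = 2/3 ∫_0^{3} (2*θ**2) cos(4*pi*θ/3) dθ.
Integrating by parts twice (tabular method), an antiderivative of (2*θ**2) cos(4*pi*θ/3) is 3*θ**2*sin(4*pi*θ/3)/(2*pi) + 9*θ*cos(4*pi*θ/3)/(4*pi**2) - 27*sin(4*pi*θ/3)/(16*pi**3); evaluating from 0 to 3: ∫_{0}^{3} (2*θ**2) cos(4*pi*θ/3) dθ = (27/(4*pi**2)) - (0) = 27/(4*pi**2).
Hence a_4 = (2/3)·(27/(4*pi**2)) = 9/(2*pi**2).

9/(2*pi**2)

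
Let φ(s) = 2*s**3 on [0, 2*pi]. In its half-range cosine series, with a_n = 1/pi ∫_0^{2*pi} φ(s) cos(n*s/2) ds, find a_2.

a_2 = 1/pi ∫_0^{2*pi} (2*s**3) cos(s) ds.
Integrating by parts three times (tabular method), an antiderivative of (2*s**3) cos(s) is 2*s**3*sin(s) + 6*s**2*cos(s) - 12*s*sin(s) - 12*cos(s); evaluating from 0 to 2*pi: ∫_{0}^{2*pi} (2*s**3) cos(s) ds = (-12 + 24*pi**2) - (-12) = 24*pi**2.
Hence a_2 = (1/pi)·(24*pi**2) = 24*pi.

24*pi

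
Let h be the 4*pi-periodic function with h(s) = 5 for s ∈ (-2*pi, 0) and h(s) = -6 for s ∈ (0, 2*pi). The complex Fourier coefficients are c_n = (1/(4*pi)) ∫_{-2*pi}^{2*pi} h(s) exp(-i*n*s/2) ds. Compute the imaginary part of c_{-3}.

-11/(3*pi)

Since h is real-valued, Im(c_{-3}) = -(1/(4*pi)) ∫_{-2*pi}^{2*pi} h(s) sin(-3*s/2) ds = b_{3}/2.
Split the integral at the breakpoints.
Directly, an antiderivative of (5) sin(-3*s/2) is 10*cos(3*s/2)/3; evaluating from -2*pi to 0: ∫_{-2*pi}^{0} (5) sin(-3*s/2) ds = (10/3) - (-10/3) = 20/3.
Directly, an antiderivative of (-6) sin(-3*s/2) is -4*cos(3*s/2); evaluating from 0 to 2*pi: ∫_{0}^{2*pi} (-6) sin(-3*s/2) ds = (4) - (-4) = 8.
So ∫_{-2*pi}^{2*pi} h(s) sin(-3*s/2) ds = 44/3.
Hence Im(c_{-3}) = (-1/(4*pi))·(44/3) = -11/(3*pi).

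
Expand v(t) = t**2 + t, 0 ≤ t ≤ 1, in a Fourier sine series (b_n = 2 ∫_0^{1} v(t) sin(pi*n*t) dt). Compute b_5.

4*(-2 + 25*pi**2)/(125*pi**3)

b_5 = 2 ∫_0^{1} (t**2 + t) sin(5*pi*t) dt.
Integrating by parts twice (tabular method), an antiderivative of (t**2 + t) sin(5*pi*t) is -t**2*cos(5*pi*t)/(5*pi) + 2*t*sin(5*pi*t)/(25*pi**2) - t*cos(5*pi*t)/(5*pi) + sin(5*pi*t)/(25*pi**2) + 2*cos(5*pi*t)/(125*pi**3); evaluating from 0 to 1: ∫_{0}^{1} (t**2 + t) sin(5*pi*t) dt = (2*(-1 + 25*pi**2)/(125*pi**3)) - (2/(125*pi**3)) = 2*(-2 + 25*pi**2)/(125*pi**3).
Hence b_5 = 2·(2*(-2 + 25*pi**2)/(125*pi**3)) = 4*(-2 + 25*pi**2)/(125*pi**3).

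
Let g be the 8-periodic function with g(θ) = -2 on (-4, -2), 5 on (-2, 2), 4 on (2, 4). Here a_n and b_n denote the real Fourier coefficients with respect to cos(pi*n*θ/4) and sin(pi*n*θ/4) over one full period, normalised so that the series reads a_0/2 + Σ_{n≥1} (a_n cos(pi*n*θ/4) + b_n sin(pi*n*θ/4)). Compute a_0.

a_0 = 1/4 ∫_{-4}^{4} g(θ) dθ = 1/4 · (24) = 6.

6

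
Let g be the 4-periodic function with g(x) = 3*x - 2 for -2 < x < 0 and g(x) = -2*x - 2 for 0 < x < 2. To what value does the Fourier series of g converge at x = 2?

x = 2 differs from x = -2 by 1 full period(s), and the series is 4-periodic.
At x = -2 the one-sided limits are g(-2^-) = -6 and g(-2^+) = -8.
By Dirichlet's theorem the series converges to their average, [(-6) + (-8)]/2 = -7.

-7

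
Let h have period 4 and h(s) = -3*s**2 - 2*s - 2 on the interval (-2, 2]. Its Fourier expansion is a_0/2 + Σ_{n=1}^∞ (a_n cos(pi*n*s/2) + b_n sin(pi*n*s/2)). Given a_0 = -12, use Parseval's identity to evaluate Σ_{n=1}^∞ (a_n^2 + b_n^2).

Parseval: a_0^2/2 + Σ_{n≥1} (a_n^2+b_n^2) = 1/2 ∫_{-2}^{2} h(s)^2 ds = 1624/15.
Subtract a_0^2/2 = 72: Σ (a_n^2+b_n^2) = 544/15.

544/15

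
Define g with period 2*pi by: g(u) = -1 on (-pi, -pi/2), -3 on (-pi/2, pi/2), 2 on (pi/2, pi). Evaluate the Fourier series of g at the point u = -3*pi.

u = -3*pi differs from u = pi by -2 full period(s), and the series is 2*pi-periodic.
At u = pi the one-sided limits are g(pi^-) = 2 and g(pi^+) = -1.
By Dirichlet's theorem the series converges to their average, [(2) + (-1)]/2 = 1/2.

1/2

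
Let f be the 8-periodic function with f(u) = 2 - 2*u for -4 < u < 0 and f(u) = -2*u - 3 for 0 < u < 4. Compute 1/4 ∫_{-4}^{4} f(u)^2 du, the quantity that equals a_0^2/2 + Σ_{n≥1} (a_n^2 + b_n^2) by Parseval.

287/3

1/4 ∫_{-4}^{4} f(u)^2 du = 1/4 · (1148/3) = 287/3.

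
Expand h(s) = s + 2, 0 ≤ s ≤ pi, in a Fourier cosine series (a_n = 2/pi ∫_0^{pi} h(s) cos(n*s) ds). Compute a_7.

-4/(49*pi)

a_7 = 2/pi ∫_0^{pi} (s + 2) cos(7*s) ds.
Integrating by parts (boundary term plus one more integral), an antiderivative of (s + 2) cos(7*s) is s*sin(7*s)/7 + 2*sin(7*s)/7 + cos(7*s)/49; evaluating from 0 to pi: ∫_{0}^{pi} (s + 2) cos(7*s) ds = (-1/49) - (1/49) = -2/49.
Hence a_7 = (2/pi)·(-2/49) = -4/(49*pi).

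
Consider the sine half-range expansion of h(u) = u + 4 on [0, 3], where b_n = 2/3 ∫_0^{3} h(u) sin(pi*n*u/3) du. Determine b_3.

b_3 = 2/3 ∫_0^{3} (u + 4) sin(pi*u) du.
Integrating by parts (boundary term plus one more integral), an antiderivative of (u + 4) sin(pi*u) is -u*cos(pi*u)/pi + sin(pi*u)/pi**2 - 4*cos(pi*u)/pi; evaluating from 0 to 3: ∫_{0}^{3} (u + 4) sin(pi*u) du = (7/pi) - (-4/pi) = 11/pi.
Hence b_3 = (2/3)·(11/pi) = 22/(3*pi).

22/(3*pi)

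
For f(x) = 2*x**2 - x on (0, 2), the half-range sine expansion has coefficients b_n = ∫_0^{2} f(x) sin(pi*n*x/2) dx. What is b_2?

-6/pi

b_2 = ∫_0^{2} (2*x**2 - x) sin(pi*x) dx.
Integrating by parts twice (tabular method), an antiderivative of (2*x**2 - x) sin(pi*x) is -2*x**2*cos(pi*x)/pi + 4*x*sin(pi*x)/pi**2 + x*cos(pi*x)/pi - sin(pi*x)/pi**2 + 4*cos(pi*x)/pi**3; evaluating from 0 to 2: ∫_{0}^{2} (2*x**2 - x) sin(pi*x) dx = (-6/pi + 4/pi**3) - (4/pi**3) = -6/pi.
Hence b_2 = -6/pi.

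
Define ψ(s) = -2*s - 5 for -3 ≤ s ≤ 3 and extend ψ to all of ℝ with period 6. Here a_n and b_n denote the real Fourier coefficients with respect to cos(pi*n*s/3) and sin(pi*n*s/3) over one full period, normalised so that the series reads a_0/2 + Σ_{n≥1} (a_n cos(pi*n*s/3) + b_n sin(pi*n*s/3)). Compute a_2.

0

a_2 = 1/3 ∫_{-3}^{3} ψ(s) cos(2*pi*s/3) ds.
Integrating by parts (boundary term plus one more integral), an antiderivative of (-2*s - 5) cos(2*pi*s/3) is -3*s*sin(2*pi*s/3)/pi - 15*sin(2*pi*s/3)/(2*pi) - 9*cos(2*pi*s/3)/(2*pi**2); evaluating from -3 to 3: ∫_{-3}^{3} (-2*s - 5) cos(2*pi*s/3) ds = (-9/(2*pi**2)) - (-9/(2*pi**2)) = 0.
Hence a_2 = (1/3)·(0) = 0.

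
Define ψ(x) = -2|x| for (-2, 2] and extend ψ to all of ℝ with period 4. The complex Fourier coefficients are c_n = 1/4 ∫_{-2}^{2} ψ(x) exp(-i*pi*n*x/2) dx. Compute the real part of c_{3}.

Since ψ is real-valued, Re(c_{3}) = 1/4 ∫_{-2}^{2} ψ(x) cos(3*pi*x/2) dx = a_{3}/2.
ψ is even and cos(3*pi*x/2) is even, so the integrand is even: ∫_{-2}^{2} ψ(x) cos(3*pi*x/2) dx = 2∫_0^{2} ψ(x) cos(3*pi*x/2) dx.
Integrating by parts (boundary term plus one more integral), an antiderivative of (-2*x) cos(3*pi*x/2) is -4*x*sin(3*pi*x/2)/(3*pi) - 8*cos(3*pi*x/2)/(9*pi**2); evaluating from 0 to 2: ∫_{0}^{2} (-2*x) cos(3*pi*x/2) dx = (8/(9*pi**2)) - (-8/(9*pi**2)) = 16/(9*pi**2).
So ∫_{-2}^{2} ψ(x) cos(3*pi*x/2) dx = 32/(9*pi**2).
Hence Re(c_{3}) = (1/4)·(32/(9*pi**2)) = 8/(9*pi**2).

8/(9*pi**2)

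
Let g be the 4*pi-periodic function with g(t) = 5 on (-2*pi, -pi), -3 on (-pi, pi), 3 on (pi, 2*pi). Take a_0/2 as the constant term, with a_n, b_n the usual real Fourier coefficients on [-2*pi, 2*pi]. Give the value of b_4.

b_4 = (1/(2*pi)) ∫_{-2*pi}^{2*pi} g(t) sin(2*t) dt.
Split the integral at the breakpoints.
Directly, an antiderivative of (5) sin(2*t) is -5*cos(2*t)/2; evaluating from -2*pi to -pi: ∫_{-2*pi}^{-pi} (5) sin(2*t) dt = (-5/2) - (-5/2) = 0.
Directly, an antiderivative of (-3) sin(2*t) is 3*cos(2*t)/2; evaluating from -pi to pi: ∫_{-pi}^{pi} (-3) sin(2*t) dt = (3/2) - (3/2) = 0.
Directly, an antiderivative of (3) sin(2*t) is -3*cos(2*t)/2; evaluating from pi to 2*pi: ∫_{pi}^{2*pi} (3) sin(2*t) dt = (-3/2) - (-3/2) = 0.
Summing the pieces and multiplying by (1/(2*pi)) gives b_4 = 0.

0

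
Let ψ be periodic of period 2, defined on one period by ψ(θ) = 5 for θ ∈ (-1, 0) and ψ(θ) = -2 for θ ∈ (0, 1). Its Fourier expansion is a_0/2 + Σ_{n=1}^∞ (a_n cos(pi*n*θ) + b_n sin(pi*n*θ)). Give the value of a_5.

a_5 = ∫_{-1}^{1} ψ(θ) cos(5*pi*θ) dθ.
Split the integral at the breakpoints.
Directly, an antiderivative of (5) cos(5*pi*θ) is sin(5*pi*θ)/pi; evaluating from -1 to 0: ∫_{-1}^{0} (5) cos(5*pi*θ) dθ = (0) - (0) = 0.
Directly, an antiderivative of (-2) cos(5*pi*θ) is -2*sin(5*pi*θ)/(5*pi); evaluating from 0 to 1: ∫_{0}^{1} (-2) cos(5*pi*θ) dθ = (0) - (0) = 0.
Summing the pieces gives a_5 = 0.

0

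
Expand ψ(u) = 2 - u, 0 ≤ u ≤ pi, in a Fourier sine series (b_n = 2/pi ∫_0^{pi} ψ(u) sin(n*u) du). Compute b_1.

b_1 = 2/pi ∫_0^{pi} (2 - u) sin(u) du.
Integrating by parts (boundary term plus one more integral), an antiderivative of (2 - u) sin(u) is u*cos(u) - sin(u) - 2*cos(u); evaluating from 0 to pi: ∫_{0}^{pi} (2 - u) sin(u) du = (2 - pi) - (-2) = 4 - pi.
Hence b_1 = (2/pi)·(4 - pi) = -2 + 8/pi.

-2 + 8/pi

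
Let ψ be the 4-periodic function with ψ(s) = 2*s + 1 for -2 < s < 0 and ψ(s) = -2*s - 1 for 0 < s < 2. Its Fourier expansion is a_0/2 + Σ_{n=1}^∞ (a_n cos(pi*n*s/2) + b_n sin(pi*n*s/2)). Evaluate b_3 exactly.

b_3 = 1/2 ∫_{-2}^{2} ψ(s) sin(3*pi*s/2) ds.
Split the integral at the breakpoints.
Integrating by parts (boundary term plus one more integral), an antiderivative of (2*s + 1) sin(3*pi*s/2) is -4*s*cos(3*pi*s/2)/(3*pi) + 8*sin(3*pi*s/2)/(9*pi**2) - 2*cos(3*pi*s/2)/(3*pi); evaluating from -2 to 0: ∫_{-2}^{0} (2*s + 1) sin(3*pi*s/2) ds = (-2/(3*pi)) - (-2/pi) = 4/(3*pi).
Integrating by parts (boundary term plus one more integral), an antiderivative of (-2*s - 1) sin(3*pi*s/2) is 4*s*cos(3*pi*s/2)/(3*pi) - 8*sin(3*pi*s/2)/(9*pi**2) + 2*cos(3*pi*s/2)/(3*pi); evaluating from 0 to 2: ∫_{0}^{2} (-2*s - 1) sin(3*pi*s/2) ds = (-10/(3*pi)) - (2/(3*pi)) = -4/pi.
Summing the pieces and multiplying by (1/2) gives b_3 = -4/(3*pi).

-4/(3*pi)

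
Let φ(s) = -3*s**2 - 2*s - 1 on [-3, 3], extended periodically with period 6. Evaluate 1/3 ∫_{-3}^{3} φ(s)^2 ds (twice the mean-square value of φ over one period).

1768/5

1/3 ∫_{-3}^{3} φ(s)^2 ds = 1/3 · (5304/5) = 1768/5.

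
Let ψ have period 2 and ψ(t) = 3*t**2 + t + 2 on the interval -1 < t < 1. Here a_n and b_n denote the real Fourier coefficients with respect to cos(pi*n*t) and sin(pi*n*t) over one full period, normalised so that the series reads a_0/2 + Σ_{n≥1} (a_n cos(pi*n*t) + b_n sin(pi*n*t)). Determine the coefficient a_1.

a_1 = ∫_{-1}^{1} ψ(t) cos(pi*t) dt.
Integrating by parts twice (tabular method), an antiderivative of (3*t**2 + t + 2) cos(pi*t) is 3*t**2*sin(pi*t)/pi + t*sin(pi*t)/pi + 6*t*cos(pi*t)/pi**2 - 6*sin(pi*t)/pi**3 + 2*sin(pi*t)/pi + cos(pi*t)/pi**2; evaluating from -1 to 1: ∫_{-1}^{1} (3*t**2 + t + 2) cos(pi*t) dt = (-7/pi**2) - (5/pi**2) = -12/pi**2.
Hence a_1 = -12/pi**2.

-12/pi**2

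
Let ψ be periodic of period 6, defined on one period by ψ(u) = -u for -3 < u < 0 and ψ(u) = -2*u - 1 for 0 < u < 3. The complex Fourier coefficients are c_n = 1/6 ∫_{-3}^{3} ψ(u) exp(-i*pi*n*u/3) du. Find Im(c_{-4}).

9/(8*pi)

Since ψ is real-valued, Im(c_{-4}) = -1/6 ∫_{-3}^{3} ψ(u) sin(-4*pi*u/3) du = b_{4}/2.
Split the integral at the breakpoints.
Integrating by parts (boundary term plus one more integral), an antiderivative of (-u) sin(-4*pi*u/3) is -3*u*cos(4*pi*u/3)/(4*pi) + 9*sin(4*pi*u/3)/(16*pi**2); evaluating from -3 to 0: ∫_{-3}^{0} (-u) sin(-4*pi*u/3) du = (0) - (9/(4*pi)) = -9/(4*pi).
Integrating by parts (boundary term plus one more integral), an antiderivative of (-2*u - 1) sin(-4*pi*u/3) is -3*u*cos(4*pi*u/3)/(2*pi) + 9*sin(4*pi*u/3)/(8*pi**2) - 3*cos(4*pi*u/3)/(4*pi); evaluating from 0 to 3: ∫_{0}^{3} (-2*u - 1) sin(-4*pi*u/3) du = (-21/(4*pi)) - (-3/(4*pi)) = -9/(2*pi).
So ∫_{-3}^{3} ψ(u) sin(-4*pi*u/3) du = -27/(4*pi).
Hence Im(c_{-4}) = (-1/6)·(-27/(4*pi)) = 9/(8*pi).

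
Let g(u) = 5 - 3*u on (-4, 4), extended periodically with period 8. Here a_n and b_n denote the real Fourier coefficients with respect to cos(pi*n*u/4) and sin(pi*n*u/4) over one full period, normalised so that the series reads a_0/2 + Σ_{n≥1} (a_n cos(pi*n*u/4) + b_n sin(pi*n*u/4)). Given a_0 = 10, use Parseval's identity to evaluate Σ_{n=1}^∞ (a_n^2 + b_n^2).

Parseval: a_0^2/2 + Σ_{n≥1} (a_n^2+b_n^2) = 1/4 ∫_{-4}^{4} g(u)^2 du = 146.
Subtract a_0^2/2 = 50: Σ (a_n^2+b_n^2) = 96.

96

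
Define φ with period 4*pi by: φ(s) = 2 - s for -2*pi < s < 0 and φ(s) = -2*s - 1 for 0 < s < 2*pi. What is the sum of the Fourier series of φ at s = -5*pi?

s = -5*pi differs from s = -pi by -1 full period(s), and the series is 4*pi-periodic.
φ is continuous at s = -pi with value 2 + pi, so the series converges to 2 + pi there.

2 + pi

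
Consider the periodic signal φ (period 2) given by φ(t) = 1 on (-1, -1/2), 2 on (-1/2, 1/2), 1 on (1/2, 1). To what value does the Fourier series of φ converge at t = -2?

2

t = -2 differs from t = 0 by -1 full period(s), and the series is 2-periodic.
φ is continuous at t = 0 with value 2, so the series converges to 2 there.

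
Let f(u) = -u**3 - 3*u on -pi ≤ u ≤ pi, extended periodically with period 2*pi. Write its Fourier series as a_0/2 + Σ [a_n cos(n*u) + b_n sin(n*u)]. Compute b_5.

-2*pi**2/5 - 138/125

b_5 = 1/pi ∫_{-pi}^{pi} f(u) sin(5*u) du.
f is odd and sin(5*u) is odd, so the integrand is even and b_5 = 2/pi ∫_0^{pi} f(u) sin(5*u) du.
Integrating by parts three times (tabular method), an antiderivative of (-u**3 - 3*u) sin(5*u) is u**3*cos(5*u)/5 - 3*u**2*sin(5*u)/25 + 69*u*cos(5*u)/125 - 69*sin(5*u)/625; evaluating from 0 to pi: ∫_{0}^{pi} (-u**3 - 3*u) sin(5*u) du = (-pi*(69 + 25*pi**2)/125) - (0) = -pi*(69 + 25*pi**2)/125.
Hence b_5 = (2/pi)·(-pi*(69 + 25*pi**2)/125) = -2*pi**2/5 - 138/125.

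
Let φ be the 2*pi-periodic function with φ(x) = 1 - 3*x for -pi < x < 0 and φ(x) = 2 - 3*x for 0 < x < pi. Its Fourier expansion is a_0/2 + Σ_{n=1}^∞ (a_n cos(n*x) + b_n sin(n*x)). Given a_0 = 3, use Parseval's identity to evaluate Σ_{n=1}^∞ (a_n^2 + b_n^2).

-3*pi + 1/2 + 6*pi**2

Parseval: a_0^2/2 + Σ_{n≥1} (a_n^2+b_n^2) = 1/pi ∫_{-pi}^{pi} φ(x)^2 dx = -3*pi + 5 + 6*pi**2.
Subtract a_0^2/2 = 9/2: Σ (a_n^2+b_n^2) = -3*pi + 1/2 + 6*pi**2.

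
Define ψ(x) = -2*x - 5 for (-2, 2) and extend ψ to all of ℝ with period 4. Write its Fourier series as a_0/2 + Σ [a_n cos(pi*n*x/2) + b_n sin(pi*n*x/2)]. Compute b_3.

-8/(3*pi)

b_3 = 1/2 ∫_{-2}^{2} ψ(x) sin(3*pi*x/2) dx.
Integrating by parts (boundary term plus one more integral), an antiderivative of (-2*x - 5) sin(3*pi*x/2) is 4*x*cos(3*pi*x/2)/(3*pi) - 8*sin(3*pi*x/2)/(9*pi**2) + 10*cos(3*pi*x/2)/(3*pi); evaluating from -2 to 2: ∫_{-2}^{2} (-2*x - 5) sin(3*pi*x/2) dx = (-6/pi) - (-2/(3*pi)) = -16/(3*pi).
Hence b_3 = (1/2)·(-16/(3*pi)) = -8/(3*pi).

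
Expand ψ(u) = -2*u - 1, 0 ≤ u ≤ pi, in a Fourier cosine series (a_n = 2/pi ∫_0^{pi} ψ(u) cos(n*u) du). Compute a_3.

8/(9*pi)

a_3 = 2/pi ∫_0^{pi} (-2*u - 1) cos(3*u) du.
Integrating by parts (boundary term plus one more integral), an antiderivative of (-2*u - 1) cos(3*u) is -2*u*sin(3*u)/3 - sin(3*u)/3 - 2*cos(3*u)/9; evaluating from 0 to pi: ∫_{0}^{pi} (-2*u - 1) cos(3*u) du = (2/9) - (-2/9) = 4/9.
Hence a_3 = (2/pi)·(4/9) = 8/(9*pi).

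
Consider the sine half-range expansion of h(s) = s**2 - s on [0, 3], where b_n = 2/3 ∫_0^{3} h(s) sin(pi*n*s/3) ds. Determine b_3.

b_3 = 2/3 ∫_0^{3} (s**2 - s) sin(pi*s) ds.
Integrating by parts twice (tabular method), an antiderivative of (s**2 - s) sin(pi*s) is -s**2*cos(pi*s)/pi + 2*s*sin(pi*s)/pi**2 + s*cos(pi*s)/pi - sin(pi*s)/pi**2 + 2*cos(pi*s)/pi**3; evaluating from 0 to 3: ∫_{0}^{3} (s**2 - s) sin(pi*s) ds = (-2/pi**3 + 6/pi) - (2/pi**3) = -4/pi**3 + 6/pi.
Hence b_3 = (2/3)·(-4/pi**3 + 6/pi) = -8/(3*pi**3) + 4/pi.

-8/(3*pi**3) + 4/pi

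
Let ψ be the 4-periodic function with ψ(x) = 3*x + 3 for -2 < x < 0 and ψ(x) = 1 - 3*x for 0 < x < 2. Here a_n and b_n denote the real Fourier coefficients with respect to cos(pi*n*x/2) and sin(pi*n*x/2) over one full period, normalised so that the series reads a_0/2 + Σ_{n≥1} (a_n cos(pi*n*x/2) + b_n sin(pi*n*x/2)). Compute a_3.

a_3 = 1/2 ∫_{-2}^{2} ψ(x) cos(3*pi*x/2) dx.
Split the integral at the breakpoints.
Integrating by parts (boundary term plus one more integral), an antiderivative of (3*x + 3) cos(3*pi*x/2) is 2*x*sin(3*pi*x/2)/pi + 2*sin(3*pi*x/2)/pi + 4*cos(3*pi*x/2)/(3*pi**2); evaluating from -2 to 0: ∫_{-2}^{0} (3*x + 3) cos(3*pi*x/2) dx = (4/(3*pi**2)) - (-4/(3*pi**2)) = 8/(3*pi**2).
Integrating by parts (boundary term plus one more integral), an antiderivative of (1 - 3*x) cos(3*pi*x/2) is -2*x*sin(3*pi*x/2)/pi + 2*sin(3*pi*x/2)/(3*pi) - 4*cos(3*pi*x/2)/(3*pi**2); evaluating from 0 to 2: ∫_{0}^{2} (1 - 3*x) cos(3*pi*x/2) dx = (4/(3*pi**2)) - (-4/(3*pi**2)) = 8/(3*pi**2).
Summing the pieces and multiplying by (1/2) gives a_3 = 8/(3*pi**2).

8/(3*pi**2)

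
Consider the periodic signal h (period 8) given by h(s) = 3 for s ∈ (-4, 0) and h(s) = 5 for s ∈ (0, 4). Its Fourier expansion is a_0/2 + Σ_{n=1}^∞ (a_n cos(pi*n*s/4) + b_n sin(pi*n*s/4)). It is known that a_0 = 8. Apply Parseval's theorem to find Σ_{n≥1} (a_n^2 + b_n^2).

Parseval: a_0^2/2 + Σ_{n≥1} (a_n^2+b_n^2) = 1/4 ∫_{-4}^{4} h(s)^2 ds = 34.
Subtract a_0^2/2 = 32: Σ (a_n^2+b_n^2) = 2.

2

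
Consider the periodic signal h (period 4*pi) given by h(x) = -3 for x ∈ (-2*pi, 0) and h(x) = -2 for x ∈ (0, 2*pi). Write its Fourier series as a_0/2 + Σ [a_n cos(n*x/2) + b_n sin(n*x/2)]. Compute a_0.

a_0 = (1/(2*pi)) ∫_{-2*pi}^{2*pi} h(x) dx = (1/(2*pi)) · (-10*pi) = -5.

-5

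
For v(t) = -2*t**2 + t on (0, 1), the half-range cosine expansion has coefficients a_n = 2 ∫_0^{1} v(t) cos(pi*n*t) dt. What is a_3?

a_3 = 2 ∫_0^{1} (-2*t**2 + t) cos(3*pi*t) dt.
Integrating by parts twice (tabular method), an antiderivative of (-2*t**2 + t) cos(3*pi*t) is -2*t**2*sin(3*pi*t)/(3*pi) + t*sin(3*pi*t)/(3*pi) - 4*t*cos(3*pi*t)/(9*pi**2) + 4*sin(3*pi*t)/(27*pi**3) + cos(3*pi*t)/(9*pi**2); evaluating from 0 to 1: ∫_{0}^{1} (-2*t**2 + t) cos(3*pi*t) dt = (1/(3*pi**2)) - (1/(9*pi**2)) = 2/(9*pi**2).
Hence a_3 = 2·(2/(9*pi**2)) = 4/(9*pi**2).

4/(9*pi**2)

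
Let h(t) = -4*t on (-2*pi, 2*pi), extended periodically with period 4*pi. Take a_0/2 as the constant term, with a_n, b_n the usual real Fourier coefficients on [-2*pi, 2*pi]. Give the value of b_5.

-16/5

b_5 = (1/(2*pi)) ∫_{-2*pi}^{2*pi} h(t) sin(5*t/2) dt.
h is odd and sin(5*t/2) is odd, so the integrand is even and b_5 = 1/pi ∫_0^{2*pi} h(t) sin(5*t/2) dt.
Integrating by parts (boundary term plus one more integral), an antiderivative of (-4*t) sin(5*t/2) is 8*t*cos(5*t/2)/5 - 16*sin(5*t/2)/25; evaluating from 0 to 2*pi: ∫_{0}^{2*pi} (-4*t) sin(5*t/2) dt = (-16*pi/5) - (0) = -16*pi/5.
Hence b_5 = (1/pi)·(-16*pi/5) = -16/5.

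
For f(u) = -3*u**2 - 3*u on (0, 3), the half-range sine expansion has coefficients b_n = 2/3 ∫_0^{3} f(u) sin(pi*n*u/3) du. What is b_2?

36/pi

b_2 = 2/3 ∫_0^{3} (-3*u**2 - 3*u) sin(2*pi*u/3) du.
Integrating by parts twice (tabular method), an antiderivative of (-3*u**2 - 3*u) sin(2*pi*u/3) is 9*u**2*cos(2*pi*u/3)/(2*pi) - 27*u*sin(2*pi*u/3)/(2*pi**2) + 9*u*cos(2*pi*u/3)/(2*pi) - 27*sin(2*pi*u/3)/(4*pi**2) - 81*cos(2*pi*u/3)/(4*pi**3); evaluating from 0 to 3: ∫_{0}^{3} (-3*u**2 - 3*u) sin(2*pi*u/3) du = (-81/(4*pi**3) + 54/pi) - (-81/(4*pi**3)) = 54/pi.
Hence b_2 = (2/3)·(54/pi) = 36/pi.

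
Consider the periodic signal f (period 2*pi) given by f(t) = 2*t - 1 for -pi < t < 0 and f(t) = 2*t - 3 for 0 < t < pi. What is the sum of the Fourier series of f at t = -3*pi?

-2

t = -3*pi differs from t = -pi by -1 full period(s), and the series is 2*pi-periodic.
At t = -pi the one-sided limits are f(-pi^-) = -3 + 2*pi and f(-pi^+) = -2*pi - 1.
By Dirichlet's theorem the series converges to their average, [(-3 + 2*pi) + (-2*pi - 1)]/2 = -2.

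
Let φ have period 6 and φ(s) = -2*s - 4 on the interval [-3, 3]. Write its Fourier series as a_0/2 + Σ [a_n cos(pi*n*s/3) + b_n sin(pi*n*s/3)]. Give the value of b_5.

-12/(5*pi)

b_5 = 1/3 ∫_{-3}^{3} φ(s) sin(5*pi*s/3) ds.
Integrating by parts (boundary term plus one more integral), an antiderivative of (-2*s - 4) sin(5*pi*s/3) is 6*s*cos(5*pi*s/3)/(5*pi) - 18*sin(5*pi*s/3)/(25*pi**2) + 12*cos(5*pi*s/3)/(5*pi); evaluating from -3 to 3: ∫_{-3}^{3} (-2*s - 4) sin(5*pi*s/3) ds = (-6/pi) - (6/(5*pi)) = -36/(5*pi).
Hence b_5 = (1/3)·(-36/(5*pi)) = -12/(5*pi).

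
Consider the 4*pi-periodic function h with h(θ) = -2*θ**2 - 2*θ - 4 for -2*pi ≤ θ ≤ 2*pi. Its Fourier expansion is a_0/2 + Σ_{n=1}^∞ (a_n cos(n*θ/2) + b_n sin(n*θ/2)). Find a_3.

a_3 = (1/(2*pi)) ∫_{-2*pi}^{2*pi} h(θ) cos(3*θ/2) dθ.
Integrating by parts twice (tabular method), an antiderivative of (-2*θ**2 - 2*θ - 4) cos(3*θ/2) is -4*θ**2*sin(3*θ/2)/3 - 4*θ*sin(3*θ/2)/3 - 16*θ*cos(3*θ/2)/9 - 40*sin(3*θ/2)/27 - 8*cos(3*θ/2)/9; evaluating from -2*pi to 2*pi: ∫_{-2*pi}^{2*pi} (-2*θ**2 - 2*θ - 4) cos(3*θ/2) dθ = (8/9 + 32*pi/9) - (8/9 - 32*pi/9) = 64*pi/9.
Hence a_3 = (1/(2*pi))·(64*pi/9) = 32/9.

32/9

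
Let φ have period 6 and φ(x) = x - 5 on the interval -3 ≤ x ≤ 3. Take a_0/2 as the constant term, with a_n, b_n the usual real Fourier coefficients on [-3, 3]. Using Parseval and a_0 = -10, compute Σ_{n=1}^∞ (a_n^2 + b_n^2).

Parseval: a_0^2/2 + Σ_{n≥1} (a_n^2+b_n^2) = 1/3 ∫_{-3}^{3} φ(x)^2 dx = 56.
Subtract a_0^2/2 = 50: Σ (a_n^2+b_n^2) = 6.

6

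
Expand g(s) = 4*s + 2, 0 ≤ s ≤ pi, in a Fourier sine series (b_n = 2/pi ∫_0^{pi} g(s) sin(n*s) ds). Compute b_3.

8*(1 + pi)/(3*pi)

b_3 = 2/pi ∫_0^{pi} (4*s + 2) sin(3*s) ds.
Integrating by parts (boundary term plus one more integral), an antiderivative of (4*s + 2) sin(3*s) is -4*s*cos(3*s)/3 + 4*sin(3*s)/9 - 2*cos(3*s)/3; evaluating from 0 to pi: ∫_{0}^{pi} (4*s + 2) sin(3*s) ds = (2/3 + 4*pi/3) - (-2/3) = 4/3 + 4*pi/3.
Hence b_3 = (2/pi)·(4/3 + 4*pi/3) = 8*(1 + pi)/(3*pi).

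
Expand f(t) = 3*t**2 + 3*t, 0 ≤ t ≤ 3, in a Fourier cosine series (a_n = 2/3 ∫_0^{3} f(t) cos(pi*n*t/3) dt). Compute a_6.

a_6 = 2/3 ∫_0^{3} (3*t**2 + 3*t) cos(2*pi*t) dt.
Integrating by parts twice (tabular method), an antiderivative of (3*t**2 + 3*t) cos(2*pi*t) is 3*t**2*sin(2*pi*t)/(2*pi) + 3*t*sin(2*pi*t)/(2*pi) + 3*t*cos(2*pi*t)/(2*pi**2) - 3*sin(2*pi*t)/(4*pi**3) + 3*cos(2*pi*t)/(4*pi**2); evaluating from 0 to 3: ∫_{0}^{3} (3*t**2 + 3*t) cos(2*pi*t) dt = (21/(4*pi**2)) - (3/(4*pi**2)) = 9/(2*pi**2).
Hence a_6 = (2/3)·(9/(2*pi**2)) = 3/pi**2.

3/pi**2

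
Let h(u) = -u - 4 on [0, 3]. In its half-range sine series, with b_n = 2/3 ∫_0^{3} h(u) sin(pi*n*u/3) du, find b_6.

1/pi

b_6 = 2/3 ∫_0^{3} (-u - 4) sin(2*pi*u) du.
Integrating by parts (boundary term plus one more integral), an antiderivative of (-u - 4) sin(2*pi*u) is u*cos(2*pi*u)/(2*pi) - sin(2*pi*u)/(4*pi**2) + 2*cos(2*pi*u)/pi; evaluating from 0 to 3: ∫_{0}^{3} (-u - 4) sin(2*pi*u) du = (7/(2*pi)) - (2/pi) = 3/(2*pi).
Hence b_6 = (2/3)·(3/(2*pi)) = 1/pi.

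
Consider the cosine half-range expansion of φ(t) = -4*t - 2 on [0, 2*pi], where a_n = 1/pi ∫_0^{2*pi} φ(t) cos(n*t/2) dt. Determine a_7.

32/(49*pi)

a_7 = 1/pi ∫_0^{2*pi} (-4*t - 2) cos(7*t/2) dt.
Integrating by parts (boundary term plus one more integral), an antiderivative of (-4*t - 2) cos(7*t/2) is -8*t*sin(7*t/2)/7 - 4*sin(7*t/2)/7 - 16*cos(7*t/2)/49; evaluating from 0 to 2*pi: ∫_{0}^{2*pi} (-4*t - 2) cos(7*t/2) dt = (16/49) - (-16/49) = 32/49.
Hence a_7 = (1/pi)·(32/49) = 32/(49*pi).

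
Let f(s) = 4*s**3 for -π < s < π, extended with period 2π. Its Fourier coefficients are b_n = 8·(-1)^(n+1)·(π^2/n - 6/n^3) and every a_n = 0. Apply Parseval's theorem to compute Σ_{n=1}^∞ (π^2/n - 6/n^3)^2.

pi**6/14

Parseval: Σ b_n^2 = (1/π) ∫_{-π}^{π} f(s)^2 ds = 32*pi**6/7.
b_n^2 = 64·(π^2/n - 6/n^3)^2, so the sum equals (32*pi**6/7)/64 = pi**6/14.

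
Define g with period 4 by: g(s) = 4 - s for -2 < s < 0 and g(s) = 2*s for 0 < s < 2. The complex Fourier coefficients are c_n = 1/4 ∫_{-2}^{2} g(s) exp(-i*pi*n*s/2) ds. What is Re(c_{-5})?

Since g is real-valued, Re(c_{-5}) = 1/4 ∫_{-2}^{2} g(s) cos(-5*pi*s/2) ds = a_{5}/2.
Split the integral at the breakpoints.
Integrating by parts (boundary term plus one more integral), an antiderivative of (4 - s) cos(-5*pi*s/2) is -2*s*sin(5*pi*s/2)/(5*pi) + 8*sin(5*pi*s/2)/(5*pi) - 4*cos(5*pi*s/2)/(25*pi**2); evaluating from -2 to 0: ∫_{-2}^{0} (4 - s) cos(-5*pi*s/2) ds = (-4/(25*pi**2)) - (4/(25*pi**2)) = -8/(25*pi**2).
Integrating by parts (boundary term plus one more integral), an antiderivative of (2*s) cos(-5*pi*s/2) is 4*s*sin(5*pi*s/2)/(5*pi) + 8*cos(5*pi*s/2)/(25*pi**2); evaluating from 0 to 2: ∫_{0}^{2} (2*s) cos(-5*pi*s/2) ds = (-8/(25*pi**2)) - (8/(25*pi**2)) = -16/(25*pi**2).
So ∫_{-2}^{2} g(s) cos(-5*pi*s/2) ds = -24/(25*pi**2).
Hence Re(c_{-5}) = (1/4)·(-24/(25*pi**2)) = -6/(25*pi**2).

-6/(25*pi**2)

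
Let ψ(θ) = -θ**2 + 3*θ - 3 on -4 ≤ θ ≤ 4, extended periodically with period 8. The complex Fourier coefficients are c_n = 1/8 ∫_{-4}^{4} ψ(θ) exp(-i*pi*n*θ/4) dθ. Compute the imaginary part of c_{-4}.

Since ψ is real-valued, Im(c_{-4}) = -1/8 ∫_{-4}^{4} ψ(θ) sin(-pi*θ) dθ = b_{4}/2.
Integrating by parts twice (tabular method), an antiderivative of (-θ**2 + 3*θ - 3) sin(-pi*θ) is -θ**2*cos(pi*θ)/pi + 2*θ*sin(pi*θ)/pi**2 + 3*θ*cos(pi*θ)/pi - 3*sin(pi*θ)/pi**2 - 3*cos(pi*θ)/pi + 2*cos(pi*θ)/pi**3; evaluating from -4 to 4: ∫_{-4}^{4} (-θ**2 + 3*θ - 3) sin(-pi*θ) dθ = (-7/pi + 2/pi**3) - (-31/pi + 2/pi**3) = 24/pi.
Hence Im(c_{-4}) = (-1/8)·(24/pi) = -3/pi.

-3/pi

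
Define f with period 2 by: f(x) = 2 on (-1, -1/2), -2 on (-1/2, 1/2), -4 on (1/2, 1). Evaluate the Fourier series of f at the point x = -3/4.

2

f is continuous at x = -3/4 with value 2, so the series converges to 2 there.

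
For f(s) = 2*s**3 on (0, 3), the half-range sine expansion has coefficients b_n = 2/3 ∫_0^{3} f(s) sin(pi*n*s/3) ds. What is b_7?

b_7 = 2/3 ∫_0^{3} (2*s**3) sin(7*pi*s/3) ds.
Integrating by parts three times (tabular method), an antiderivative of (2*s**3) sin(7*pi*s/3) is -6*s**3*cos(7*pi*s/3)/(7*pi) + 54*s**2*sin(7*pi*s/3)/(49*pi**2) + 324*s*cos(7*pi*s/3)/(343*pi**3) - 972*sin(7*pi*s/3)/(2401*pi**4); evaluating from 0 to 3: ∫_{0}^{3} (2*s**3) sin(7*pi*s/3) ds = (162*(-6 + 49*pi**2)/(343*pi**3)) - (0) = 162*(-6 + 49*pi**2)/(343*pi**3).
Hence b_7 = (2/3)·(162*(-6 + 49*pi**2)/(343*pi**3)) = 108*(-6 + 49*pi**2)/(343*pi**3).

108*(-6 + 49*pi**2)/(343*pi**3)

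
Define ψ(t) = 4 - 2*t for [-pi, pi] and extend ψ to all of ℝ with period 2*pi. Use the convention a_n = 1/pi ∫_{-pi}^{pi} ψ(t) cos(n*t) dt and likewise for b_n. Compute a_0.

8

a_0 = 1/pi ∫_{-pi}^{pi} ψ(t) dt = 1/pi · (8*pi) = 8.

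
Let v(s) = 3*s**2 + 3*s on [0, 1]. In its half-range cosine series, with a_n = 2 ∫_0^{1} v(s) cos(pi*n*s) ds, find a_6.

1/(3*pi**2)

a_6 = 2 ∫_0^{1} (3*s**2 + 3*s) cos(6*pi*s) ds.
Integrating by parts twice (tabular method), an antiderivative of (3*s**2 + 3*s) cos(6*pi*s) is s**2*sin(6*pi*s)/(2*pi) + s*sin(6*pi*s)/(2*pi) + s*cos(6*pi*s)/(6*pi**2) - sin(6*pi*s)/(36*pi**3) + cos(6*pi*s)/(12*pi**2); evaluating from 0 to 1: ∫_{0}^{1} (3*s**2 + 3*s) cos(6*pi*s) ds = (1/(4*pi**2)) - (1/(12*pi**2)) = 1/(6*pi**2).
Hence a_6 = 2·(1/(6*pi**2)) = 1/(3*pi**2).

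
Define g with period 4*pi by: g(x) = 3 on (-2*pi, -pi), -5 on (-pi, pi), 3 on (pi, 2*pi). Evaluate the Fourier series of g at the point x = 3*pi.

x = 3*pi differs from x = -pi by 1 full period(s), and the series is 4*pi-periodic.
At x = -pi the one-sided limits are g(-pi^-) = 3 and g(-pi^+) = -5.
By Dirichlet's theorem the series converges to their average, [(3) + (-5)]/2 = -1.

-1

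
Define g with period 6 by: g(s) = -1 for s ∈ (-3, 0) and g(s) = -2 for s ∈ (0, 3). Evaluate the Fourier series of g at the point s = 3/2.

-2

g is continuous at s = 3/2 with value -2, so the series converges to -2 there.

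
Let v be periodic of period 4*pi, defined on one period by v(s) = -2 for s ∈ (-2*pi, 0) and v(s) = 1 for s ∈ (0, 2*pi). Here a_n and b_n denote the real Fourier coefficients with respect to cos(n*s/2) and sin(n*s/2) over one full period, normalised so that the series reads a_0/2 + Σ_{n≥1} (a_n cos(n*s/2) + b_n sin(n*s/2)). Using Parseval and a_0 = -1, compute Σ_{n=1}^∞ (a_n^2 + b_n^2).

9/2

Parseval: a_0^2/2 + Σ_{n≥1} (a_n^2+b_n^2) = (1/(2*pi)) ∫_{-2*pi}^{2*pi} v(s)^2 ds = 5.
Subtract a_0^2/2 = 1/2: Σ (a_n^2+b_n^2) = 9/2.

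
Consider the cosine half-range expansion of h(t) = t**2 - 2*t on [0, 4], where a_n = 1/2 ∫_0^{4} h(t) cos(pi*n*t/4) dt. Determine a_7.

a_7 = 1/2 ∫_0^{4} (t**2 - 2*t) cos(7*pi*t/4) dt.
Integrating by parts twice (tabular method), an antiderivative of (t**2 - 2*t) cos(7*pi*t/4) is 4*t**2*sin(7*pi*t/4)/(7*pi) - 8*t*sin(7*pi*t/4)/(7*pi) + 32*t*cos(7*pi*t/4)/(49*pi**2) - 128*sin(7*pi*t/4)/(343*pi**3) - 32*cos(7*pi*t/4)/(49*pi**2); evaluating from 0 to 4: ∫_{0}^{4} (t**2 - 2*t) cos(7*pi*t/4) dt = (-96/(49*pi**2)) - (-32/(49*pi**2)) = -64/(49*pi**2).
Hence a_7 = (1/2)·(-64/(49*pi**2)) = -32/(49*pi**2).

-32/(49*pi**2)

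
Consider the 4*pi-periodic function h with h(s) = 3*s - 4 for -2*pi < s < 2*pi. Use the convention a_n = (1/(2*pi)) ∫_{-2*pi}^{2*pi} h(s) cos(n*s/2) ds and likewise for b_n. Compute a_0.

-8

a_0 = (1/(2*pi)) ∫_{-2*pi}^{2*pi} h(s) ds = (1/(2*pi)) · (-16*pi) = -8.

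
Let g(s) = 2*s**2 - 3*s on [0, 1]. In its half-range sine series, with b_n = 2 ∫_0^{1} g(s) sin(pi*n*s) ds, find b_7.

2*(-49*pi**2 - 8)/(343*pi**3)

b_7 = 2 ∫_0^{1} (2*s**2 - 3*s) sin(7*pi*s) ds.
Integrating by parts twice (tabular method), an antiderivative of (2*s**2 - 3*s) sin(7*pi*s) is -2*s**2*cos(7*pi*s)/(7*pi) + 4*s*sin(7*pi*s)/(49*pi**2) + 3*s*cos(7*pi*s)/(7*pi) - 3*sin(7*pi*s)/(49*pi**2) + 4*cos(7*pi*s)/(343*pi**3); evaluating from 0 to 1: ∫_{0}^{1} (2*s**2 - 3*s) sin(7*pi*s) ds = ((-49*pi**2 - 4)/(343*pi**3)) - (4/(343*pi**3)) = (-49*pi**2 - 8)/(343*pi**3).
Hence b_7 = 2·((-49*pi**2 - 8)/(343*pi**3)) = 2*(-49*pi**2 - 8)/(343*pi**3).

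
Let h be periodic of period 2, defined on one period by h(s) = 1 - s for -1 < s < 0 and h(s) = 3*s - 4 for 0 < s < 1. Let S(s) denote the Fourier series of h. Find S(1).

At s = 1 the one-sided limits are h(1^-) = -1 and h(1^+) = 2.
By Dirichlet's theorem the series converges to their average, [(-1) + (2)]/2 = 1/2.

1/2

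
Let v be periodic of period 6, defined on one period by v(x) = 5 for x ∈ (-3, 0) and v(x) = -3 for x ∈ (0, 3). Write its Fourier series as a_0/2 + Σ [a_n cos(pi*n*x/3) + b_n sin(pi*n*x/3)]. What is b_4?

0

b_4 = 1/3 ∫_{-3}^{3} v(x) sin(4*pi*x/3) dx.
Split the integral at the breakpoints.
Directly, an antiderivative of (5) sin(4*pi*x/3) is -15*cos(4*pi*x/3)/(4*pi); evaluating from -3 to 0: ∫_{-3}^{0} (5) sin(4*pi*x/3) dx = (-15/(4*pi)) - (-15/(4*pi)) = 0.
Directly, an antiderivative of (-3) sin(4*pi*x/3) is 9*cos(4*pi*x/3)/(4*pi); evaluating from 0 to 3: ∫_{0}^{3} (-3) sin(4*pi*x/3) dx = (9/(4*pi)) - (9/(4*pi)) = 0.
Summing the pieces and multiplying by (1/3) gives b_4 = 0.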